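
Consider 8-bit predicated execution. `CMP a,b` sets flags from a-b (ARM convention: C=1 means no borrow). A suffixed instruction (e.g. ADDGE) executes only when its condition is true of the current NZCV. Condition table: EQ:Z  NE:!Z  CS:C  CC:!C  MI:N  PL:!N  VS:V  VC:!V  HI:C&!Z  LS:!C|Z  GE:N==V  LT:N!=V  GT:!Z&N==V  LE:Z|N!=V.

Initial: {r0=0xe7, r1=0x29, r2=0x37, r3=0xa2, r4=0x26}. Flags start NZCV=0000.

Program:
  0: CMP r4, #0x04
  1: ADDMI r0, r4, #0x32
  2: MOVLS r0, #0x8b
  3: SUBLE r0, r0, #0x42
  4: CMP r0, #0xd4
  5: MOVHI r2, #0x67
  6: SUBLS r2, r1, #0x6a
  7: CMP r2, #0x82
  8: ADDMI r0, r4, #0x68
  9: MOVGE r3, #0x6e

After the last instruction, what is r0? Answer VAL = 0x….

[0] flags=0010 → (cmp)
[1] flags=0010 MI?F → skip
[2] flags=0010 LS?F → skip
[3] flags=0010 LE?F → skip
[4] flags=0010 → (cmp)
[5] flags=0010 HI?T → r2=0x67
[6] flags=0010 LS?F → skip
[7] flags=1001 → (cmp)
[8] flags=1001 MI?T → r0=0x8e
[9] flags=1001 GE?T → r3=0x6e

VAL = 0x8e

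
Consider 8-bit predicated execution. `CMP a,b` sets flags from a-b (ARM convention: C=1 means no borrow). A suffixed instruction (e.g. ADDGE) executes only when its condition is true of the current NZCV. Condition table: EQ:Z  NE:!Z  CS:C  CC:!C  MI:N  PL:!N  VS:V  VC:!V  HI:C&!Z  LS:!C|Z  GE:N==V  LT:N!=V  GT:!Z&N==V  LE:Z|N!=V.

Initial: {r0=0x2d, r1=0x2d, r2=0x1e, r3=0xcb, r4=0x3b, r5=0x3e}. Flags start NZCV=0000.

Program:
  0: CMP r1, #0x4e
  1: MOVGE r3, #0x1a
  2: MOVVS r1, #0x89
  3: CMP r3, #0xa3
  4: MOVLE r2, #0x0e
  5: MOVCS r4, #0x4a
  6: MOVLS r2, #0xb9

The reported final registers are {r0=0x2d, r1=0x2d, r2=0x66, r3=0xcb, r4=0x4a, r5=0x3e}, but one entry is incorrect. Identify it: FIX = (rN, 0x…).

[0] flags=1000 → (cmp)
[1] flags=1000 GE?F → skip
[2] flags=1000 VS?F → skip
[3] flags=0010 → (cmp)
[4] flags=0010 LE?F → skip
[5] flags=0010 CS?T → r4=0x4a
[6] flags=0010 LS?F → skip

FIX = (r2, 0x1e)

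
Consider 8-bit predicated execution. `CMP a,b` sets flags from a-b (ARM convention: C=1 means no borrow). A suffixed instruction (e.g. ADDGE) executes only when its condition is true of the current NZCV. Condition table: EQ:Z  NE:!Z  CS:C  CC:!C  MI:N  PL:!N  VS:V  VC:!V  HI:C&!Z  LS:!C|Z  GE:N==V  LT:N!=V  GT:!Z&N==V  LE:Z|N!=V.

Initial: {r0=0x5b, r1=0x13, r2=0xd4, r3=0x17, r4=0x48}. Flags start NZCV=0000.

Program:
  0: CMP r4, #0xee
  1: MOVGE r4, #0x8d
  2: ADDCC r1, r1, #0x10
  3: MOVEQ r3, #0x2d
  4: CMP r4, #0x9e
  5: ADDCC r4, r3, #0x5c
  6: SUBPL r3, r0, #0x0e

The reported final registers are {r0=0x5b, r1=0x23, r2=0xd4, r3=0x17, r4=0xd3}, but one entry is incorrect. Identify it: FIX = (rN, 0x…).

FIX = (r4, 0x73)

0: ✓ CMP  NZCV=0000
1: ✓ MOVGE  r4←0x8d
2: ✓ ADDCC  r1←0x23
3: · MOVEQ
4: ✓ CMP  NZCV=1000
5: ✓ ADDCC  r4←0x73
6: · SUBPL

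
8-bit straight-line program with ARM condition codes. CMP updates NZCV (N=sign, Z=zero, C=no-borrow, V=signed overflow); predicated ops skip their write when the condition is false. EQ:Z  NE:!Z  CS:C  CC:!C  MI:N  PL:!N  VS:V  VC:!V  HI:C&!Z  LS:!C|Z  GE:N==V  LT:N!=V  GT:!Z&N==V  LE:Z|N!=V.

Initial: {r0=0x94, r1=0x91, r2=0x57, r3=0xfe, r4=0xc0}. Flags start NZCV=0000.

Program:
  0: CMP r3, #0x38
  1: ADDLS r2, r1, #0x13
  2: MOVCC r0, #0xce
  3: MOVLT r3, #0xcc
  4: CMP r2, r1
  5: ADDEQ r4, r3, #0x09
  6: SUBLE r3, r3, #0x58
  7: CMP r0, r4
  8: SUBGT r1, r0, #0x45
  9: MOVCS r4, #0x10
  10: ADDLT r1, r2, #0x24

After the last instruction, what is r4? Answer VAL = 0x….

VAL = 0xc0

[0] flags=1010 → (cmp)
[1] flags=1010 LS?F → skip
[2] flags=1010 CC?F → skip
[3] flags=1010 LT?T → r3=0xcc
[4] flags=1001 → (cmp)
[5] flags=1001 EQ?F → skip
[6] flags=1001 LE?F → skip
[7] flags=1000 → (cmp)
[8] flags=1000 GT?F → skip
[9] flags=1000 CS?F → skip
[10] flags=1000 LT?T → r1=0x7b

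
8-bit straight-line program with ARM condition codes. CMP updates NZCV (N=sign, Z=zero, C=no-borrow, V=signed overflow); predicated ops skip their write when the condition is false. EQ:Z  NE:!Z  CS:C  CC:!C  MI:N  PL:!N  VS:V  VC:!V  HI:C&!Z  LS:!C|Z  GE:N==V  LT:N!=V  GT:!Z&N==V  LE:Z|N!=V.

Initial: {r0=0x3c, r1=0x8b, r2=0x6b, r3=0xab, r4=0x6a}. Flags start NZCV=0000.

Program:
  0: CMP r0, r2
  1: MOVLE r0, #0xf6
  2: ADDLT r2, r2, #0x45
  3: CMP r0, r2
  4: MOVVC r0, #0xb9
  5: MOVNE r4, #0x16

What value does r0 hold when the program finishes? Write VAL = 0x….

VAL = 0xb9

0: ✓ CMP  NZCV=1000
1: ✓ MOVLE  r0←0xf6
2: ✓ ADDLT  r2←0xb0
3: ✓ CMP  NZCV=0010
4: ✓ MOVVC  r0←0xb9
5: ✓ MOVNE  r4←0x16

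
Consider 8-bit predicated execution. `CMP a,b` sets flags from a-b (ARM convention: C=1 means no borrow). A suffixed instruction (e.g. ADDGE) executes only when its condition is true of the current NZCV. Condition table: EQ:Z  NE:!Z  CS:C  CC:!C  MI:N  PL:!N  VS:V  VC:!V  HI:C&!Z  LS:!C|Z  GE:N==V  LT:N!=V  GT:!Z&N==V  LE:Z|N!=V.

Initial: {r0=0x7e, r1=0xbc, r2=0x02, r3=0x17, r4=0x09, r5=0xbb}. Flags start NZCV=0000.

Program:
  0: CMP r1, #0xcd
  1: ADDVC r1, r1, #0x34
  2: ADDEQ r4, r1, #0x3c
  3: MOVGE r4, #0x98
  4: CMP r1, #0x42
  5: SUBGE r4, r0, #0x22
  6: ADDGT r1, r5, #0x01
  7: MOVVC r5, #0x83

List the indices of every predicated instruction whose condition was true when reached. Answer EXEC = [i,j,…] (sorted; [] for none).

0: ✓ CMP  NZCV=1000
1: ✓ ADDVC  r1←0xf0
2: · ADDEQ
3: · MOVGE
4: ✓ CMP  NZCV=1010
5: · SUBGE
6: · ADDGT
7: ✓ MOVVC  r5←0x83

EXEC = [1,7]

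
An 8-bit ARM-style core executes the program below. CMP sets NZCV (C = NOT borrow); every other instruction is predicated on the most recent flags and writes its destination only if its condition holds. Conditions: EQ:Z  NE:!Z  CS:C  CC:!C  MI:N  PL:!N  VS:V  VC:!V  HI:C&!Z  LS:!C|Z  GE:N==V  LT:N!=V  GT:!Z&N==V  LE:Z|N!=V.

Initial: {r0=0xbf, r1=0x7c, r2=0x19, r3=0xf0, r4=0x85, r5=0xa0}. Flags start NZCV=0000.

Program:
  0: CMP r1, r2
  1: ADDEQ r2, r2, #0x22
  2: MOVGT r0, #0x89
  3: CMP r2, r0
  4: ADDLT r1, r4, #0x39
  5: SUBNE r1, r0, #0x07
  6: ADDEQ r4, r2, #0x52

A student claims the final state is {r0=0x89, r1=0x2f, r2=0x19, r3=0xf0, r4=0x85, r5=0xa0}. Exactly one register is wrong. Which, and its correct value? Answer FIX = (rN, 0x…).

FIX = (r1, 0x82)

0: ✓ CMP  NZCV=0010
1: · ADDEQ
2: ✓ MOVGT  r0←0x89
3: ✓ CMP  NZCV=1001
4: · ADDLT
5: ✓ SUBNE  r1←0x82
6: · ADDEQ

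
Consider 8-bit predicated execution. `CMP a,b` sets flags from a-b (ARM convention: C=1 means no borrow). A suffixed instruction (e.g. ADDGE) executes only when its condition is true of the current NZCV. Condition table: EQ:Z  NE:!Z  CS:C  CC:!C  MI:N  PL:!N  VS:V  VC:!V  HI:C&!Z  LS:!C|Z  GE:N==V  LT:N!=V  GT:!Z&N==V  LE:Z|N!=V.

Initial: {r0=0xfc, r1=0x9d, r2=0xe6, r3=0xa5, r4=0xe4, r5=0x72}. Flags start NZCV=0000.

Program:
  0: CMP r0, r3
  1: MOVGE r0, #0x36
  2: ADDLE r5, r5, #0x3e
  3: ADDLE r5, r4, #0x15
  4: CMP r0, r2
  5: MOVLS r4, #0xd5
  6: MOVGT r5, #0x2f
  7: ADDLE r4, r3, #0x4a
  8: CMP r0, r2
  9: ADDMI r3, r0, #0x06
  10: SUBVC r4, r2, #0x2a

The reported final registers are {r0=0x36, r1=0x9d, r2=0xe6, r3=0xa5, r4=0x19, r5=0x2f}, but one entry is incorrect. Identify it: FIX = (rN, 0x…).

FIX = (r4, 0xbc)

[0] flags=0010 → (cmp)
[1] flags=0010 GE?T → r0=0x36
[2] flags=0010 LE?F → skip
[3] flags=0010 LE?F → skip
[4] flags=0000 → (cmp)
[5] flags=0000 LS?T → r4=0xd5
[6] flags=0000 GT?T → r5=0x2f
[7] flags=0000 LE?F → skip
[8] flags=0000 → (cmp)
[9] flags=0000 MI?F → skip
[10] flags=0000 VC?T → r4=0xbc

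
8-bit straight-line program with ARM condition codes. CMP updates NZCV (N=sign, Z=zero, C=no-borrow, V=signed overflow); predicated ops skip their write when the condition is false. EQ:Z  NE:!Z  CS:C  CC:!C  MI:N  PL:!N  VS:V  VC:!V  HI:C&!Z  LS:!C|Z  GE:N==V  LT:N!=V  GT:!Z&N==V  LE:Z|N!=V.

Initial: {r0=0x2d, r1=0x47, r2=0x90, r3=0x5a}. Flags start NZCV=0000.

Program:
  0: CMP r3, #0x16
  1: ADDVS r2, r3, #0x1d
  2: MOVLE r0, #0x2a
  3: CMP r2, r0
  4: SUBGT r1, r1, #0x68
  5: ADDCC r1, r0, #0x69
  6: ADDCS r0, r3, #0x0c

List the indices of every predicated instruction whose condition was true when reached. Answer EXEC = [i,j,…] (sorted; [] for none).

EXEC = [6]

[0] flags=0010 → (cmp)
[1] flags=0010 VS?F → skip
[2] flags=0010 LE?F → skip
[3] flags=0011 → (cmp)
[4] flags=0011 GT?F → skip
[5] flags=0011 CC?F → skip
[6] flags=0011 CS?T → r0=0x66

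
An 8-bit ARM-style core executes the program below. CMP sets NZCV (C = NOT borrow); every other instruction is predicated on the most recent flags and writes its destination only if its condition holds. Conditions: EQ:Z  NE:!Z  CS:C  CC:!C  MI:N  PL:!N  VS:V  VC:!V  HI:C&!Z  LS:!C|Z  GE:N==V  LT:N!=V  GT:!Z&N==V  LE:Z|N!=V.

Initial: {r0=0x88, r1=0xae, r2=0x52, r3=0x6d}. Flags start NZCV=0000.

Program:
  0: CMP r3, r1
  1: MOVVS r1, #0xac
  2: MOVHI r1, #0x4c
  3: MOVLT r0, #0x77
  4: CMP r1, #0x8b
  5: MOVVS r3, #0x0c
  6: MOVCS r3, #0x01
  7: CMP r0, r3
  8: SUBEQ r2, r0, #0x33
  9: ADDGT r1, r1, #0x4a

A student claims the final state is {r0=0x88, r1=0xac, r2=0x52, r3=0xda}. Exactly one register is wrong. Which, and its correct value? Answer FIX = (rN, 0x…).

0: ✓ CMP  NZCV=1001
1: ✓ MOVVS  r1←0xac
2: · MOVHI
3: · MOVLT
4: ✓ CMP  NZCV=0010
5: · MOVVS
6: ✓ MOVCS  r3←0x01
7: ✓ CMP  NZCV=1010
8: · SUBEQ
9: · ADDGT

FIX = (r3, 0x01)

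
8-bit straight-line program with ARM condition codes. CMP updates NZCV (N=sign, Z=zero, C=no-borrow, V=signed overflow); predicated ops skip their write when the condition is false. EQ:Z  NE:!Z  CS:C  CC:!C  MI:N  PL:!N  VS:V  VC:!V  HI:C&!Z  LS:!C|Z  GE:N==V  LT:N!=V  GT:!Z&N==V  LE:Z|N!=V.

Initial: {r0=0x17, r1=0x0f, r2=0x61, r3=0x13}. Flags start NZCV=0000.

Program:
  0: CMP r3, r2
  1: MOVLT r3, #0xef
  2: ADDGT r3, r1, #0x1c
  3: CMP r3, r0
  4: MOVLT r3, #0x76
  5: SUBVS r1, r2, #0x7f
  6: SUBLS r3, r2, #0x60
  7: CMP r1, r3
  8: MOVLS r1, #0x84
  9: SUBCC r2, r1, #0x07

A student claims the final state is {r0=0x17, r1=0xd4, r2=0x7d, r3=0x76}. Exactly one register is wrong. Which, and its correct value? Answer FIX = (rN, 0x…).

FIX = (r1, 0x84)

0: ✓ CMP  NZCV=1000
1: ✓ MOVLT  r3←0xef
2: · ADDGT
3: ✓ CMP  NZCV=1010
4: ✓ MOVLT  r3←0x76
5: · SUBVS
6: · SUBLS
7: ✓ CMP  NZCV=1000
8: ✓ MOVLS  r1←0x84
9: ✓ SUBCC  r2←0x7d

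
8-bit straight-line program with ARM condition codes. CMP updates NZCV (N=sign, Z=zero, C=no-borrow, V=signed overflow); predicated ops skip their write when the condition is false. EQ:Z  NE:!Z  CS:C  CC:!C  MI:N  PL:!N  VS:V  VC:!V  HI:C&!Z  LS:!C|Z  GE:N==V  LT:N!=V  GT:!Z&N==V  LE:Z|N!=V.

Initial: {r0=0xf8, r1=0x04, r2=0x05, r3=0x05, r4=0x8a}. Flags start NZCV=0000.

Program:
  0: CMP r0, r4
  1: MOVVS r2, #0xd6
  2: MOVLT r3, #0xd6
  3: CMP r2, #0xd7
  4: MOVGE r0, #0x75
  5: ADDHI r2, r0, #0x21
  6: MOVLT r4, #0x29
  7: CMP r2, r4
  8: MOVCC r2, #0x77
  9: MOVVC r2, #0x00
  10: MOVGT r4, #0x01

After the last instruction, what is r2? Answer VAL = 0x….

[0] flags=0010 → (cmp)
[1] flags=0010 VS?F → skip
[2] flags=0010 LT?F → skip
[3] flags=0000 → (cmp)
[4] flags=0000 GE?T → r0=0x75
[5] flags=0000 HI?F → skip
[6] flags=0000 LT?F → skip
[7] flags=0000 → (cmp)
[8] flags=0000 CC?T → r2=0x77
[9] flags=0000 VC?T → r2=0x00
[10] flags=0000 GT?T → r4=0x01

VAL = 0x00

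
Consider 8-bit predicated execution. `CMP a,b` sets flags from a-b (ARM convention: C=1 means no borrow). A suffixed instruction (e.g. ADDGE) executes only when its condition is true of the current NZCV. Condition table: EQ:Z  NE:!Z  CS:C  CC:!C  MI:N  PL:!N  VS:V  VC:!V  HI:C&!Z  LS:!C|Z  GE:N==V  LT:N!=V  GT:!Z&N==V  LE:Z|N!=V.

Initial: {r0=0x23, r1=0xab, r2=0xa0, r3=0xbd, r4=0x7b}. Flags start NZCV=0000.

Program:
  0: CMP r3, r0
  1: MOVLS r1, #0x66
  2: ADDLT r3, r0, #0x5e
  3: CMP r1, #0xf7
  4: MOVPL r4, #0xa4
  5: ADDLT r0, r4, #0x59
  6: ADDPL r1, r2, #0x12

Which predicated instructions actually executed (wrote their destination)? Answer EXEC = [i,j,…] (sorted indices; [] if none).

EXEC = [2,5]

[0] flags=1010 → (cmp)
[1] flags=1010 LS?F → skip
[2] flags=1010 LT?T → r3=0x81
[3] flags=1000 → (cmp)
[4] flags=1000 PL?F → skip
[5] flags=1000 LT?T → r0=0xd4
[6] flags=1000 PL?F → skip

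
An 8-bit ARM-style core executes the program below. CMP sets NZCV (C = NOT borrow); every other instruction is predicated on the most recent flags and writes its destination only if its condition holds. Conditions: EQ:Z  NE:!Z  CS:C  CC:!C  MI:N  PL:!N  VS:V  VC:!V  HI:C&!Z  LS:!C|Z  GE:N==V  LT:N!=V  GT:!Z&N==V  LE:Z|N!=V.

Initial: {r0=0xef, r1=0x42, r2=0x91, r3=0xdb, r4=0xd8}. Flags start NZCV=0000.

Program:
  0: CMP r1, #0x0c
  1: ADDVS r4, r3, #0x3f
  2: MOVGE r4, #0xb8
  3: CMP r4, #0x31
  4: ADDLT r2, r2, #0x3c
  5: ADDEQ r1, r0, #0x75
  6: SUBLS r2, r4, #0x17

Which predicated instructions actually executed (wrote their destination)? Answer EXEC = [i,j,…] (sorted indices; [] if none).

[0] flags=0010 → (cmp)
[1] flags=0010 VS?F → skip
[2] flags=0010 GE?T → r4=0xb8
[3] flags=1010 → (cmp)
[4] flags=1010 LT?T → r2=0xcd
[5] flags=1010 EQ?F → skip
[6] flags=1010 LS?F → skip

EXEC = [2,4]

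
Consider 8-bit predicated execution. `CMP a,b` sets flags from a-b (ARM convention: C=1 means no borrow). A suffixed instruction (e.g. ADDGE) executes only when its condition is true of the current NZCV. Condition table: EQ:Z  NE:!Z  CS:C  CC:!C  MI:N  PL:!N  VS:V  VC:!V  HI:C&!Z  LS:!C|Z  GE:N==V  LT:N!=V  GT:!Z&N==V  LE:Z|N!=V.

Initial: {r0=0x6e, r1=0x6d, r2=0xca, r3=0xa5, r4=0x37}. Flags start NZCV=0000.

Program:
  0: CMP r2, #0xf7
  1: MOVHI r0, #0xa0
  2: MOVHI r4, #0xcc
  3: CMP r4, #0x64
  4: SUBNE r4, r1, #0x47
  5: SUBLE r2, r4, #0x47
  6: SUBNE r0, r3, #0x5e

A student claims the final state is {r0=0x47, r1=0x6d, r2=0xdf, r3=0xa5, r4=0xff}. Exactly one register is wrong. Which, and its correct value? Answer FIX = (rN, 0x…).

[0] flags=1000 → (cmp)
[1] flags=1000 HI?F → skip
[2] flags=1000 HI?F → skip
[3] flags=1000 → (cmp)
[4] flags=1000 NE?T → r4=0x26
[5] flags=1000 LE?T → r2=0xdf
[6] flags=1000 NE?T → r0=0x47

FIX = (r4, 0x26)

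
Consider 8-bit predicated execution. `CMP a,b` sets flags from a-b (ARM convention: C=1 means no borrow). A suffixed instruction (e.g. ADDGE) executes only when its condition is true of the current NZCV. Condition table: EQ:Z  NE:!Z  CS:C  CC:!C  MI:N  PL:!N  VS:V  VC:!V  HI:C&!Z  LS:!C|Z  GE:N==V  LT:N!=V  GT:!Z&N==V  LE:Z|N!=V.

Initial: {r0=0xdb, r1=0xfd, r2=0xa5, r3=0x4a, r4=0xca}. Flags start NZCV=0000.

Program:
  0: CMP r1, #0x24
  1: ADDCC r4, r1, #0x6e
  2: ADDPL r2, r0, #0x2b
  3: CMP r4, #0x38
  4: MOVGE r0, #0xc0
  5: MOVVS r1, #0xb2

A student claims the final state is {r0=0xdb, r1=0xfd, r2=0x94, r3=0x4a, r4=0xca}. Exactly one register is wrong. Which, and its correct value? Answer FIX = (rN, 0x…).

FIX = (r2, 0xa5)

[0] flags=1010 → (cmp)
[1] flags=1010 CC?F → skip
[2] flags=1010 PL?F → skip
[3] flags=1010 → (cmp)
[4] flags=1010 GE?F → skip
[5] flags=1010 VS?F → skip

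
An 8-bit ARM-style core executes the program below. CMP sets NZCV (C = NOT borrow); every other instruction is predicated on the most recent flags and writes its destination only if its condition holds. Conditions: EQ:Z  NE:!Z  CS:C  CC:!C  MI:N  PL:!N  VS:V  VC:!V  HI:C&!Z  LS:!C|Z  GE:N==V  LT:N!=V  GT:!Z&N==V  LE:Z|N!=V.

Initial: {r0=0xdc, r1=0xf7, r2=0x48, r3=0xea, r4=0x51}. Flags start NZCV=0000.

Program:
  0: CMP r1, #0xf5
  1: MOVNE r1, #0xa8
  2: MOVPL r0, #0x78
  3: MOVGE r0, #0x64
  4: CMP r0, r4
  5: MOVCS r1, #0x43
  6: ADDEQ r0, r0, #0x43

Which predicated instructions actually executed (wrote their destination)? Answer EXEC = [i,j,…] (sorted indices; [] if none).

0: ✓ CMP  NZCV=0010
1: ✓ MOVNE  r1←0xa8
2: ✓ MOVPL  r0←0x78
3: ✓ MOVGE  r0←0x64
4: ✓ CMP  NZCV=0010
5: ✓ MOVCS  r1←0x43
6: · ADDEQ

EXEC = [1,2,3,5]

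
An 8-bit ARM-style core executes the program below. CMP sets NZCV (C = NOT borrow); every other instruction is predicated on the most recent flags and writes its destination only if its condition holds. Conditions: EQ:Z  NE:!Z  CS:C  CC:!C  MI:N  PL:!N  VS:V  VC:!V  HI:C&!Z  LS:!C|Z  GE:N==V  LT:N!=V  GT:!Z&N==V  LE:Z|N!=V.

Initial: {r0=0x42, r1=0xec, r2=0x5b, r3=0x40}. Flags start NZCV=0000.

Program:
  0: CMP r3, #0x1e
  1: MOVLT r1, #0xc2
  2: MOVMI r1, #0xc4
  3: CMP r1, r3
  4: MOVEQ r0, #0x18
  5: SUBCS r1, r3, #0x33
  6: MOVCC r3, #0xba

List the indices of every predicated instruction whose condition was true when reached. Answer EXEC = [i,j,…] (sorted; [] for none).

EXEC = [5]

0: ✓ CMP  NZCV=0010
1: · MOVLT
2: · MOVMI
3: ✓ CMP  NZCV=1010
4: · MOVEQ
5: ✓ SUBCS  r1←0x0d
6: · MOVCC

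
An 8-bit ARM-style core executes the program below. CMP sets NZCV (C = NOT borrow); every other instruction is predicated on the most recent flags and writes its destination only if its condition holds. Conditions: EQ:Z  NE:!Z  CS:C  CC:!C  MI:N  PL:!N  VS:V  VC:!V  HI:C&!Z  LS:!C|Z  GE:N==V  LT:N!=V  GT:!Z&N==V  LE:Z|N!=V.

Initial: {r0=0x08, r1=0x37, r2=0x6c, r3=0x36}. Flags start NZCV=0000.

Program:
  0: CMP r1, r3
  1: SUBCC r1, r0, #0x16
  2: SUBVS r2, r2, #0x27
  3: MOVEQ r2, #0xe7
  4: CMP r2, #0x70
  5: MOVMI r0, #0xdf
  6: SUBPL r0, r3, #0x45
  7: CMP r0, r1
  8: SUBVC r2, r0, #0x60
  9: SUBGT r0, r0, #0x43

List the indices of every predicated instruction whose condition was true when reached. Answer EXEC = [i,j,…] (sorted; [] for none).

EXEC = [5,8]

[0] flags=0010 → (cmp)
[1] flags=0010 CC?F → skip
[2] flags=0010 VS?F → skip
[3] flags=0010 EQ?F → skip
[4] flags=1000 → (cmp)
[5] flags=1000 MI?T → r0=0xdf
[6] flags=1000 PL?F → skip
[7] flags=1010 → (cmp)
[8] flags=1010 VC?T → r2=0x7f
[9] flags=1010 GT?F → skip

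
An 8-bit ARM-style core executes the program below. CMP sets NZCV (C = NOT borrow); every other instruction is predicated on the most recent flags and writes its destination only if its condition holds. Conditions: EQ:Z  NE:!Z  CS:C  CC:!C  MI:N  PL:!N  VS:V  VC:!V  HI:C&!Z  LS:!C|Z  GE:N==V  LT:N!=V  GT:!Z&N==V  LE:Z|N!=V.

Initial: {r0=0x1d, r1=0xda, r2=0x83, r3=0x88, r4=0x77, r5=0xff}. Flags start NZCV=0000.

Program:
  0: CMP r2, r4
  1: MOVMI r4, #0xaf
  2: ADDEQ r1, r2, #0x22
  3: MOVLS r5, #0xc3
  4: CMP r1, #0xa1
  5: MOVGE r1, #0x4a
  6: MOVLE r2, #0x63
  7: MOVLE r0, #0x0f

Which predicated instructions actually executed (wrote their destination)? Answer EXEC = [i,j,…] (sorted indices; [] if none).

[0] flags=0011 → (cmp)
[1] flags=0011 MI?F → skip
[2] flags=0011 EQ?F → skip
[3] flags=0011 LS?F → skip
[4] flags=0010 → (cmp)
[5] flags=0010 GE?T → r1=0x4a
[6] flags=0010 LE?F → skip
[7] flags=0010 LE?F → skip

EXEC = [5]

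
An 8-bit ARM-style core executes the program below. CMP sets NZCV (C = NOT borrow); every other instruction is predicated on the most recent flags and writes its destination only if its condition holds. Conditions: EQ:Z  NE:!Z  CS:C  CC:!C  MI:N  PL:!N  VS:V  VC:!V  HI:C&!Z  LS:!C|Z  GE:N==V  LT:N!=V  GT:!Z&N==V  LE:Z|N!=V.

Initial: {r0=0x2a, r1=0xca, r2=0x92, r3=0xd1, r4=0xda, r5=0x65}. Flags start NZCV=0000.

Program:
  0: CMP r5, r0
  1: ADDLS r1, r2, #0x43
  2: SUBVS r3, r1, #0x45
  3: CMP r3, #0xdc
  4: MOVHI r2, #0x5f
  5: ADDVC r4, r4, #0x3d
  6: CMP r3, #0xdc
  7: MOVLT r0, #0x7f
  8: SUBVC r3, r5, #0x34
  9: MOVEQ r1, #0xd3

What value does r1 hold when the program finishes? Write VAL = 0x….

VAL = 0xca

[0] flags=0010 → (cmp)
[1] flags=0010 LS?F → skip
[2] flags=0010 VS?F → skip
[3] flags=1000 → (cmp)
[4] flags=1000 HI?F → skip
[5] flags=1000 VC?T → r4=0x17
[6] flags=1000 → (cmp)
[7] flags=1000 LT?T → r0=0x7f
[8] flags=1000 VC?T → r3=0x31
[9] flags=1000 EQ?F → skip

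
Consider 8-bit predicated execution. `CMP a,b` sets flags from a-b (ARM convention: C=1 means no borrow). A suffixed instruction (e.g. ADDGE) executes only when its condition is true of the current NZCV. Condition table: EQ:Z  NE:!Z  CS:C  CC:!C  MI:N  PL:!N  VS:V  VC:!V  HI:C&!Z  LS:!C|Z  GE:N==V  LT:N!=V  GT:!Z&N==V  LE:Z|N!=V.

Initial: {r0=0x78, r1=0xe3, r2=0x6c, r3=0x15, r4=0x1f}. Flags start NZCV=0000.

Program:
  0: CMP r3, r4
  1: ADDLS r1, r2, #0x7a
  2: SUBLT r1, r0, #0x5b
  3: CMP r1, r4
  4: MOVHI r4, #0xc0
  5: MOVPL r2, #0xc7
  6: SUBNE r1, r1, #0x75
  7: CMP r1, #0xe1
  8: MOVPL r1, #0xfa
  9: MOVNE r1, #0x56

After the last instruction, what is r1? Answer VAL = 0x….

VAL = 0x56

[0] flags=1000 → (cmp)
[1] flags=1000 LS?T → r1=0xe6
[2] flags=1000 LT?T → r1=0x1d
[3] flags=1000 → (cmp)
[4] flags=1000 HI?F → skip
[5] flags=1000 PL?F → skip
[6] flags=1000 NE?T → r1=0xa8
[7] flags=1000 → (cmp)
[8] flags=1000 PL?F → skip
[9] flags=1000 NE?T → r1=0x56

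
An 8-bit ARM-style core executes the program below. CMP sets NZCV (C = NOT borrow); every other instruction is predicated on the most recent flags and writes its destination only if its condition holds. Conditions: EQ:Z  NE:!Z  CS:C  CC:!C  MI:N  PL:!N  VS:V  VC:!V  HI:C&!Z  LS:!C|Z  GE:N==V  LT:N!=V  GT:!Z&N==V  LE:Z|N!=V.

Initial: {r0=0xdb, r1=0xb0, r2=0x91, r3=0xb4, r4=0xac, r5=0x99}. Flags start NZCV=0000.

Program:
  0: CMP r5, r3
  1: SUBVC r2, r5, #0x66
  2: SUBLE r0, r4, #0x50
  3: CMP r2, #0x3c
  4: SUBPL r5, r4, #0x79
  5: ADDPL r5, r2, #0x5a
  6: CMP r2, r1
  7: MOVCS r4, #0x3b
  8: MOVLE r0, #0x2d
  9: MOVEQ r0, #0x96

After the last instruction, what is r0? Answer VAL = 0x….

0: ✓ CMP  NZCV=1000
1: ✓ SUBVC  r2←0x33
2: ✓ SUBLE  r0←0x5c
3: ✓ CMP  NZCV=1000
4: · SUBPL
5: · ADDPL
6: ✓ CMP  NZCV=1001
7: · MOVCS
8: · MOVLE
9: · MOVEQ

VAL = 0x5c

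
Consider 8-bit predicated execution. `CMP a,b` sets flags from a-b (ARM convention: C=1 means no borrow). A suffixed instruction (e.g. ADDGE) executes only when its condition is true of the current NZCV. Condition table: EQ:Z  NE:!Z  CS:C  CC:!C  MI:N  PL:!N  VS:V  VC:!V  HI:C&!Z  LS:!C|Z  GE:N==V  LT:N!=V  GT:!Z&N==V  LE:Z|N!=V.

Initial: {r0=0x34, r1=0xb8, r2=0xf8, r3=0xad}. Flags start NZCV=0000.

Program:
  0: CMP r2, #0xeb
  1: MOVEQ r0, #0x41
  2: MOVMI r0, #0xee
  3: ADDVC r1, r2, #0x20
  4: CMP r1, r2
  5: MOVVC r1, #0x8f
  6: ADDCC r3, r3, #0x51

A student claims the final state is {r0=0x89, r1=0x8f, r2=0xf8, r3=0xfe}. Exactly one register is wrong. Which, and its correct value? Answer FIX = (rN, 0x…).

[0] flags=0010 → (cmp)
[1] flags=0010 EQ?F → skip
[2] flags=0010 MI?F → skip
[3] flags=0010 VC?T → r1=0x18
[4] flags=0000 → (cmp)
[5] flags=0000 VC?T → r1=0x8f
[6] flags=0000 CC?T → r3=0xfe

FIX = (r0, 0x34)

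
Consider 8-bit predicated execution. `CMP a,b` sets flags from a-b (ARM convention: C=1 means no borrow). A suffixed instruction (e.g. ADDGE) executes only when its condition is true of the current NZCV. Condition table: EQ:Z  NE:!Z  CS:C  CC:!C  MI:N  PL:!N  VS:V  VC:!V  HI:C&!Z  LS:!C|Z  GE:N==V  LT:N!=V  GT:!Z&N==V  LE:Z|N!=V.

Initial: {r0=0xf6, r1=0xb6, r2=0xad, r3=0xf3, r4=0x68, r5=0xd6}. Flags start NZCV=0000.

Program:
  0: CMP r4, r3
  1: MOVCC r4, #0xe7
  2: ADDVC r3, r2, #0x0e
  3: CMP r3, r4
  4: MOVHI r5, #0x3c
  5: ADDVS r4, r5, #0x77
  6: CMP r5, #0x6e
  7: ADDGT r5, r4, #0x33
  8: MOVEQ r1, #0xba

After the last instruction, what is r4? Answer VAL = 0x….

VAL = 0xe7

0: ✓ CMP  NZCV=0000
1: ✓ MOVCC  r4←0xe7
2: ✓ ADDVC  r3←0xbb
3: ✓ CMP  NZCV=1000
4: · MOVHI
5: · ADDVS
6: ✓ CMP  NZCV=0011
7: · ADDGT
8: · MOVEQ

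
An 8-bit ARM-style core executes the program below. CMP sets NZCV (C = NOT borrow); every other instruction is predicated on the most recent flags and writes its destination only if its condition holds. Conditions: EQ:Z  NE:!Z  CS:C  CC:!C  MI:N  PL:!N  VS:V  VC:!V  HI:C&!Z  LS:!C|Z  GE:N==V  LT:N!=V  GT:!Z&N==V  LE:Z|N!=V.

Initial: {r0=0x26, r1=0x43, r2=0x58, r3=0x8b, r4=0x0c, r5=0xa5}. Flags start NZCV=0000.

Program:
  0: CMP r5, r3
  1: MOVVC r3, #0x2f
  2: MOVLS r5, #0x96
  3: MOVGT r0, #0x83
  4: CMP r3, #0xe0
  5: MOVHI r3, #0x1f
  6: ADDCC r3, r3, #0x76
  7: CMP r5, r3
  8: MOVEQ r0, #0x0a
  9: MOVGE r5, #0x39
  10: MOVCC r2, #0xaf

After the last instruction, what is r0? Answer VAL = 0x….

VAL = 0x0a

[0] flags=0010 → (cmp)
[1] flags=0010 VC?T → r3=0x2f
[2] flags=0010 LS?F → skip
[3] flags=0010 GT?T → r0=0x83
[4] flags=0000 → (cmp)
[5] flags=0000 HI?F → skip
[6] flags=0000 CC?T → r3=0xa5
[7] flags=0110 → (cmp)
[8] flags=0110 EQ?T → r0=0x0a
[9] flags=0110 GE?T → r5=0x39
[10] flags=0110 CC?F → skip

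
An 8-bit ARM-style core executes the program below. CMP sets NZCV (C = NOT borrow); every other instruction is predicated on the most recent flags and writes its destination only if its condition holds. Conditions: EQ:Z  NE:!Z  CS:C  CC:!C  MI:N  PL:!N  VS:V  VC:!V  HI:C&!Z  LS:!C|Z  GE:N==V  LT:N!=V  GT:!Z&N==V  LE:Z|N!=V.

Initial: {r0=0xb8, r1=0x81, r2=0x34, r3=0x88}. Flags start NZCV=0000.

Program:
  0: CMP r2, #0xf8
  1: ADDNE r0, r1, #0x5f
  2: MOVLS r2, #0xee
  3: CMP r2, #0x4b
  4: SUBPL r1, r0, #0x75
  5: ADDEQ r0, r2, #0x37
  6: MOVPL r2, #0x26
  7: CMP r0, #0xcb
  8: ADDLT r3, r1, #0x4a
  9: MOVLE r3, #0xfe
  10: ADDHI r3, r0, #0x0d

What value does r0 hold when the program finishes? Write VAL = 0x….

[0] flags=0000 → (cmp)
[1] flags=0000 NE?T → r0=0xe0
[2] flags=0000 LS?T → r2=0xee
[3] flags=1010 → (cmp)
[4] flags=1010 PL?F → skip
[5] flags=1010 EQ?F → skip
[6] flags=1010 PL?F → skip
[7] flags=0010 → (cmp)
[8] flags=0010 LT?F → skip
[9] flags=0010 LE?F → skip
[10] flags=0010 HI?T → r3=0xed

VAL = 0xe0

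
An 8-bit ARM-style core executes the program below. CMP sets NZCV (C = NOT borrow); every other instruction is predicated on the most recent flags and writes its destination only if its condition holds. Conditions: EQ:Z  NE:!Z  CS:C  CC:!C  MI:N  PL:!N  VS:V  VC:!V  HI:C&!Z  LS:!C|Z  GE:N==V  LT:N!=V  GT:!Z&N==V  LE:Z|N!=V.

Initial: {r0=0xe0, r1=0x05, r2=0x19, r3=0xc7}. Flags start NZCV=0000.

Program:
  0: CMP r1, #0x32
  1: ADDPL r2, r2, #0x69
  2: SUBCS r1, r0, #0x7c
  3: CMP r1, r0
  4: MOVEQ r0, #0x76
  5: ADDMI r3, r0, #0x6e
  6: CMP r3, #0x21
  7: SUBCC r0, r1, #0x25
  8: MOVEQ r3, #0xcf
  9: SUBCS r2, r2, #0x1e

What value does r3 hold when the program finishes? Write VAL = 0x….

VAL = 0xc7

[0] flags=1000 → (cmp)
[1] flags=1000 PL?F → skip
[2] flags=1000 CS?F → skip
[3] flags=0000 → (cmp)
[4] flags=0000 EQ?F → skip
[5] flags=0000 MI?F → skip
[6] flags=1010 → (cmp)
[7] flags=1010 CC?F → skip
[8] flags=1010 EQ?F → skip
[9] flags=1010 CS?T → r2=0xfb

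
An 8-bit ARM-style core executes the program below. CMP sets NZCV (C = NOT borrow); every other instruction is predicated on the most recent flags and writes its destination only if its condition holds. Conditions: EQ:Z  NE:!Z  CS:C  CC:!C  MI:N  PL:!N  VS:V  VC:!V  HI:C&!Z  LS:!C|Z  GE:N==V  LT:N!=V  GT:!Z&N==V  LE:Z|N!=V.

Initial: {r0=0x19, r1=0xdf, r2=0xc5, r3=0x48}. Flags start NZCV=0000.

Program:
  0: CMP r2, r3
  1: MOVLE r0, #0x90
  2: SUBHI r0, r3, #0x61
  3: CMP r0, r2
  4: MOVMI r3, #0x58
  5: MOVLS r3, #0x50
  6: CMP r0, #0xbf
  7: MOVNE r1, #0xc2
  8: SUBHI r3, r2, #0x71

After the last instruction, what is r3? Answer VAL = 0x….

VAL = 0x54

[0] flags=0011 → (cmp)
[1] flags=0011 LE?T → r0=0x90
[2] flags=0011 HI?T → r0=0xe7
[3] flags=0010 → (cmp)
[4] flags=0010 MI?F → skip
[5] flags=0010 LS?F → skip
[6] flags=0010 → (cmp)
[7] flags=0010 NE?T → r1=0xc2
[8] flags=0010 HI?T → r3=0x54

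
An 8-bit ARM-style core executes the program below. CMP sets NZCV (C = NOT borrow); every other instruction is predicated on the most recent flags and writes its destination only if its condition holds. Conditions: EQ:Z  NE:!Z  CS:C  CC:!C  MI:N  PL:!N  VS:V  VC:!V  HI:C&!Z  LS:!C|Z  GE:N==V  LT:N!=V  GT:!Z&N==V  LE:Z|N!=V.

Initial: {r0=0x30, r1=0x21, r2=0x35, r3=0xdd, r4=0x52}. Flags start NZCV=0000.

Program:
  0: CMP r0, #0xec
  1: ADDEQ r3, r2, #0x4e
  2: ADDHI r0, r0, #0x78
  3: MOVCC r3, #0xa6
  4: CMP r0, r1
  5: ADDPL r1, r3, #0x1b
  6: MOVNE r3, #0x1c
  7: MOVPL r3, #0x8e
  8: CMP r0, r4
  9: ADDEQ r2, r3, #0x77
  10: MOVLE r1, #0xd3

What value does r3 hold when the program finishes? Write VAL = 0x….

[0] flags=0000 → (cmp)
[1] flags=0000 EQ?F → skip
[2] flags=0000 HI?F → skip
[3] flags=0000 CC?T → r3=0xa6
[4] flags=0010 → (cmp)
[5] flags=0010 PL?T → r1=0xc1
[6] flags=0010 NE?T → r3=0x1c
[7] flags=0010 PL?T → r3=0x8e
[8] flags=1000 → (cmp)
[9] flags=1000 EQ?F → skip
[10] flags=1000 LE?T → r1=0xd3

VAL = 0x8e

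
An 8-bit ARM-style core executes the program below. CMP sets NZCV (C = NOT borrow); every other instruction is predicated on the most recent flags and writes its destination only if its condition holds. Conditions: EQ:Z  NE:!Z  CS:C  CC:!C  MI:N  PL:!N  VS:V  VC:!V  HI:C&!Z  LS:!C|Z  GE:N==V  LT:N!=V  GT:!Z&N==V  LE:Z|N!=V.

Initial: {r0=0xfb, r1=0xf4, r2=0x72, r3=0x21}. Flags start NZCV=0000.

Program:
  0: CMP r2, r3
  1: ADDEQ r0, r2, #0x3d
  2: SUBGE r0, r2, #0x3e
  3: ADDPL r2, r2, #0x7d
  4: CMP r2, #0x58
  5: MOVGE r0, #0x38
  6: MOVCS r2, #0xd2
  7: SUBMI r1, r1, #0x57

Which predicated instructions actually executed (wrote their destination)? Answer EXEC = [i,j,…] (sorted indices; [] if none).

EXEC = [2,3,6,7]

0: ✓ CMP  NZCV=0010
1: · ADDEQ
2: ✓ SUBGE  r0←0x34
3: ✓ ADDPL  r2←0xef
4: ✓ CMP  NZCV=1010
5: · MOVGE
6: ✓ MOVCS  r2←0xd2
7: ✓ SUBMI  r1←0x9d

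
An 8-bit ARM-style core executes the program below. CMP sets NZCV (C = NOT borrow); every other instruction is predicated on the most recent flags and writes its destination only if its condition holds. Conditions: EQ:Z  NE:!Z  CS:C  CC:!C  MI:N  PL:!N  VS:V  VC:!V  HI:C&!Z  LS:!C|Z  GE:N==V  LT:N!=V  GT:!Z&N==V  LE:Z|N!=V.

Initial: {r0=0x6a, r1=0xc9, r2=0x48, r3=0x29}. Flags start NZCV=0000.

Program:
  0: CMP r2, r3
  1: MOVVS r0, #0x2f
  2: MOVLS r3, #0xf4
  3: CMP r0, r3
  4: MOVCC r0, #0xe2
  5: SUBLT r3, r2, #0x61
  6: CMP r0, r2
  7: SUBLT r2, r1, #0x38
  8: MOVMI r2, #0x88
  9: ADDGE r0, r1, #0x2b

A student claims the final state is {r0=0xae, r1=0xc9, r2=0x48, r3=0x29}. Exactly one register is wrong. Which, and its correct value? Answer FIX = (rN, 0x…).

0: ✓ CMP  NZCV=0010
1: · MOVVS
2: · MOVLS
3: ✓ CMP  NZCV=0010
4: · MOVCC
5: · SUBLT
6: ✓ CMP  NZCV=0010
7: · SUBLT
8: · MOVMI
9: ✓ ADDGE  r0←0xf4

FIX = (r0, 0xf4)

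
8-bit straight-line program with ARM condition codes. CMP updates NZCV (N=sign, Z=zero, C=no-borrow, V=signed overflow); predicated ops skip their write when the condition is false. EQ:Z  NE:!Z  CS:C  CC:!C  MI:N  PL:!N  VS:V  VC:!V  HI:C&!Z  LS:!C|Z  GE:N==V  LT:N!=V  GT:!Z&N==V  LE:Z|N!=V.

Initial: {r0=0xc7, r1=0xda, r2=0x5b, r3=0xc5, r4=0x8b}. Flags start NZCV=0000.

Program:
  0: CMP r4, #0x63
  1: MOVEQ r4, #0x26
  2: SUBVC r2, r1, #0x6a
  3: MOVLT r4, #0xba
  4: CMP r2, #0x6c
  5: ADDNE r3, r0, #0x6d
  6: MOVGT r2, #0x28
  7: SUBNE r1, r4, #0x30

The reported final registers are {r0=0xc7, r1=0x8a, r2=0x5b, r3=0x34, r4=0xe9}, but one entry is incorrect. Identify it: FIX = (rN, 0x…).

0: ✓ CMP  NZCV=0011
1: · MOVEQ
2: · SUBVC
3: ✓ MOVLT  r4←0xba
4: ✓ CMP  NZCV=1000
5: ✓ ADDNE  r3←0x34
6: · MOVGT
7: ✓ SUBNE  r1←0x8a

FIX = (r4, 0xba)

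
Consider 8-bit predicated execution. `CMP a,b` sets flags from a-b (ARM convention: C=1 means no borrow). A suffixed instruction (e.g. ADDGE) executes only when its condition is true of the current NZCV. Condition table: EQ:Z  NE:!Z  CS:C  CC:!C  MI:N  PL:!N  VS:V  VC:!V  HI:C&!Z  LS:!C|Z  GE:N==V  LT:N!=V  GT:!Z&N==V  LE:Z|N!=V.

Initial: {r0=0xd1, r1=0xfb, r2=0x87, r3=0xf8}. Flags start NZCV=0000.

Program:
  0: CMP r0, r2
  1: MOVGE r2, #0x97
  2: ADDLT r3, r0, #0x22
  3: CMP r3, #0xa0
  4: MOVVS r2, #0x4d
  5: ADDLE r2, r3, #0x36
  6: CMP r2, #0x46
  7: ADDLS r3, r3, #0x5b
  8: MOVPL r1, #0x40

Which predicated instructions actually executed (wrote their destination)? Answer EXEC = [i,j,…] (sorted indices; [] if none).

0: ✓ CMP  NZCV=0010
1: ✓ MOVGE  r2←0x97
2: · ADDLT
3: ✓ CMP  NZCV=0010
4: · MOVVS
5: · ADDLE
6: ✓ CMP  NZCV=0011
7: · ADDLS
8: ✓ MOVPL  r1←0x40

EXEC = [1,8]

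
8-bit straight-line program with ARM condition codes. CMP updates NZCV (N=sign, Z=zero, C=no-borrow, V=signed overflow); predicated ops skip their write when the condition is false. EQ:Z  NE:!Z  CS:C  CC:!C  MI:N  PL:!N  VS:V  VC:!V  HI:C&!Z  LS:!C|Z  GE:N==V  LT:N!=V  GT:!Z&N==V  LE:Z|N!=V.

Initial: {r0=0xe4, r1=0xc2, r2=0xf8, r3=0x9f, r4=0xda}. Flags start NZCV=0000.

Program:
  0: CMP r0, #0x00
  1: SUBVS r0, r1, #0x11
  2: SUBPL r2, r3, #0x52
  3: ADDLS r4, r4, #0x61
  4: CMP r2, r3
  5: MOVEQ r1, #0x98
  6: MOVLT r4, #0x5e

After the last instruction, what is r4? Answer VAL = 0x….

0: ✓ CMP  NZCV=1010
1: · SUBVS
2: · SUBPL
3: · ADDLS
4: ✓ CMP  NZCV=0010
5: · MOVEQ
6: · MOVLT

VAL = 0xda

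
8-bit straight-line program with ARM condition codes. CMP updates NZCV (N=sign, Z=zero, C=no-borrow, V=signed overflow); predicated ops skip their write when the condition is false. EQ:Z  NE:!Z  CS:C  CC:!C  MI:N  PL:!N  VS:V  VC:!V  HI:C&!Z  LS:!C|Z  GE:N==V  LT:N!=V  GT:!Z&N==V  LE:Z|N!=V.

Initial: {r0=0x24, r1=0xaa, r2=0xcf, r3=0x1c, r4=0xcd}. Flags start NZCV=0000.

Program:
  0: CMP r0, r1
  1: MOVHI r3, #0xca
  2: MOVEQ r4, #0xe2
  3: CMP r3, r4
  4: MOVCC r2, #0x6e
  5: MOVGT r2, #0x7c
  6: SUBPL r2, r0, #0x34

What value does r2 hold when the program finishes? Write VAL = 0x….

VAL = 0xf0

[0] flags=0000 → (cmp)
[1] flags=0000 HI?F → skip
[2] flags=0000 EQ?F → skip
[3] flags=0000 → (cmp)
[4] flags=0000 CC?T → r2=0x6e
[5] flags=0000 GT?T → r2=0x7c
[6] flags=0000 PL?T → r2=0xf0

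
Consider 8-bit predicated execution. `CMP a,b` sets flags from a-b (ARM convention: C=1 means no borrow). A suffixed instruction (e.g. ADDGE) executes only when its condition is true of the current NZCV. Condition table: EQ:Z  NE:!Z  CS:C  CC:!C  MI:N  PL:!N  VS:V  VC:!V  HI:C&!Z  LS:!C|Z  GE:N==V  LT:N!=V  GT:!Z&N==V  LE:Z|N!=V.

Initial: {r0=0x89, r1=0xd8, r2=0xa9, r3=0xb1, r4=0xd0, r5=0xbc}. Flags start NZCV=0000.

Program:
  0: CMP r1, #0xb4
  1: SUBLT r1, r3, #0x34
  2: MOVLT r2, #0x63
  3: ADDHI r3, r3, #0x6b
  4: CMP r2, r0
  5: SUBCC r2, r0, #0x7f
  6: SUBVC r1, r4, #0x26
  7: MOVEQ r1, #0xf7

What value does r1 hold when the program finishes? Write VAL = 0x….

0: ✓ CMP  NZCV=0010
1: · SUBLT
2: · MOVLT
3: ✓ ADDHI  r3←0x1c
4: ✓ CMP  NZCV=0010
5: · SUBCC
6: ✓ SUBVC  r1←0xaa
7: · MOVEQ

VAL = 0xaa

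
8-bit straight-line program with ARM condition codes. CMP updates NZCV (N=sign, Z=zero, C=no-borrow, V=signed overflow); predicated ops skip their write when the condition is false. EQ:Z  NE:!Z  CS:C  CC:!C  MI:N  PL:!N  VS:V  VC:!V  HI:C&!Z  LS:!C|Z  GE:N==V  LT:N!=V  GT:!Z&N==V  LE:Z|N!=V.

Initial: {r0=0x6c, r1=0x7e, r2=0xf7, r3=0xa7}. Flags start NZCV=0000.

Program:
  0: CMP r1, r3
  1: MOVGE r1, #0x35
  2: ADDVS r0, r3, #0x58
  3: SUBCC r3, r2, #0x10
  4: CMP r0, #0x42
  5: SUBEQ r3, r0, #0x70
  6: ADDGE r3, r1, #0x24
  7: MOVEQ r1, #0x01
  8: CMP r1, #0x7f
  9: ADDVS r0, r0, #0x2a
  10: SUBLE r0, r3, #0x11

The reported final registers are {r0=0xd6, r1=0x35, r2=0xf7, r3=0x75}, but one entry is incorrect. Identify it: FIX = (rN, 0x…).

0: ✓ CMP  NZCV=1001
1: ✓ MOVGE  r1←0x35
2: ✓ ADDVS  r0←0xff
3: ✓ SUBCC  r3←0xe7
4: ✓ CMP  NZCV=1010
5: · SUBEQ
6: · ADDGE
7: · MOVEQ
8: ✓ CMP  NZCV=1000
9: · ADDVS
10: ✓ SUBLE  r0←0xd6

FIX = (r3, 0xe7)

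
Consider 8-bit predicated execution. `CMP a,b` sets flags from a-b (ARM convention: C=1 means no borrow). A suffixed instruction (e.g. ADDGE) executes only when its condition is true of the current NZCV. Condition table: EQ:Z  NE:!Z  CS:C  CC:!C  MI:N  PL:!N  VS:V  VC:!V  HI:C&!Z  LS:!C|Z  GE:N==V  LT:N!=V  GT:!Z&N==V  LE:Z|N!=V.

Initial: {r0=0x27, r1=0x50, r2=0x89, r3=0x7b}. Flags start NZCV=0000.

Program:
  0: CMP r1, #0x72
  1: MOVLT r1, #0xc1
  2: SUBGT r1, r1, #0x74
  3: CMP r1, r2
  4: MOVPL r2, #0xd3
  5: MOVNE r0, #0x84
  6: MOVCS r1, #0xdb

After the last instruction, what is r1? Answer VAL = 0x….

VAL = 0xdb

0: ✓ CMP  NZCV=1000
1: ✓ MOVLT  r1←0xc1
2: · SUBGT
3: ✓ CMP  NZCV=0010
4: ✓ MOVPL  r2←0xd3
5: ✓ MOVNE  r0←0x84
6: ✓ MOVCS  r1←0xdb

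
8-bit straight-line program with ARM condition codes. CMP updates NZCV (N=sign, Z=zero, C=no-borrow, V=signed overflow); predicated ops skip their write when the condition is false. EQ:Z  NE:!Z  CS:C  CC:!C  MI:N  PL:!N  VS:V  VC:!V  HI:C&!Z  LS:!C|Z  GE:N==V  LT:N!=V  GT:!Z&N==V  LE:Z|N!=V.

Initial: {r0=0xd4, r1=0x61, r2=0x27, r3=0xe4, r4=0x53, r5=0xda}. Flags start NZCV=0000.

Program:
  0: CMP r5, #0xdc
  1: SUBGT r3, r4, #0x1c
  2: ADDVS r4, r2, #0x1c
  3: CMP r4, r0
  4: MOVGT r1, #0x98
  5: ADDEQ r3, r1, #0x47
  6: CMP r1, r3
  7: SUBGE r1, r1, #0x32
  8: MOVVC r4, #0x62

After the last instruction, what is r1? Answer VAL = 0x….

[0] flags=1000 → (cmp)
[1] flags=1000 GT?F → skip
[2] flags=1000 VS?F → skip
[3] flags=0000 → (cmp)
[4] flags=0000 GT?T → r1=0x98
[5] flags=0000 EQ?F → skip
[6] flags=1000 → (cmp)
[7] flags=1000 GE?F → skip
[8] flags=1000 VC?T → r4=0x62

VAL = 0x98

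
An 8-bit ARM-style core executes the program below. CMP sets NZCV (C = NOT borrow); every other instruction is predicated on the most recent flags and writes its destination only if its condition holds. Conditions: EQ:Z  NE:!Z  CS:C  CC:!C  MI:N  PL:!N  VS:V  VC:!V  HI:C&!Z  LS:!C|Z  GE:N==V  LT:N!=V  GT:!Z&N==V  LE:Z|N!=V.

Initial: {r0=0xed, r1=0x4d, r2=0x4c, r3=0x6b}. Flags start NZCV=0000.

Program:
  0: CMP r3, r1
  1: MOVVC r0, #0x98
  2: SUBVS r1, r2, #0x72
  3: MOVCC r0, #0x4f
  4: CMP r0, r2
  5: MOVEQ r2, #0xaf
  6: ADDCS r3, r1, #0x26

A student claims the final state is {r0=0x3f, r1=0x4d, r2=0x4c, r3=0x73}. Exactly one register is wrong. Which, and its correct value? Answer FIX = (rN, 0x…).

FIX = (r0, 0x98)

[0] flags=0010 → (cmp)
[1] flags=0010 VC?T → r0=0x98
[2] flags=0010 VS?F → skip
[3] flags=0010 CC?F → skip
[4] flags=0011 → (cmp)
[5] flags=0011 EQ?F → skip
[6] flags=0011 CS?T → r3=0x73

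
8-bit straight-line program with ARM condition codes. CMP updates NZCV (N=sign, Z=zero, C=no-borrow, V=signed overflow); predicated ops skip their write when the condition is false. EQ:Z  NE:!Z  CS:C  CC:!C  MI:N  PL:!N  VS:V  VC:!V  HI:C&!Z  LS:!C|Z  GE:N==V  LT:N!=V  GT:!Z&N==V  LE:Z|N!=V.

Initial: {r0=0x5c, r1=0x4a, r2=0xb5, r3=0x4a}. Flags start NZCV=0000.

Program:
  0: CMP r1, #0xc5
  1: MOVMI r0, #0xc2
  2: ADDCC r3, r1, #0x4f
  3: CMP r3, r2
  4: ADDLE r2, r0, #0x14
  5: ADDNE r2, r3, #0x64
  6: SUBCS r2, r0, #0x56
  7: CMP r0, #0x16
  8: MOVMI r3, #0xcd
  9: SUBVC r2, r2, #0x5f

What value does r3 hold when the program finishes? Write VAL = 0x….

VAL = 0xcd

0: ✓ CMP  NZCV=1001
1: ✓ MOVMI  r0←0xc2
2: ✓ ADDCC  r3←0x99
3: ✓ CMP  NZCV=1000
4: ✓ ADDLE  r2←0xd6
5: ✓ ADDNE  r2←0xfd
6: · SUBCS
7: ✓ CMP  NZCV=1010
8: ✓ MOVMI  r3←0xcd
9: ✓ SUBVC  r2←0x9e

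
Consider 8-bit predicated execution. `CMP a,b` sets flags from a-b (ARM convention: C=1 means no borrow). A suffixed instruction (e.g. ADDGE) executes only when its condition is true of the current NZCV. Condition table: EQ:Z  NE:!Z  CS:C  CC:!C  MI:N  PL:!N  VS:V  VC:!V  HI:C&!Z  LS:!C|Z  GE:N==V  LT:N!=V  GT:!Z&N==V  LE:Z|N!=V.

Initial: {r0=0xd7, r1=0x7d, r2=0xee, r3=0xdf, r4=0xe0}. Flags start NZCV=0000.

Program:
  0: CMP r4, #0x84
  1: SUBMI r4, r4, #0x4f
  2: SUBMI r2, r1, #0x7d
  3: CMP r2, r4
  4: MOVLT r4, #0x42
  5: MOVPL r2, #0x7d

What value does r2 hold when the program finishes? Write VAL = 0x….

VAL = 0x7d

0: ✓ CMP  NZCV=0010
1: · SUBMI
2: · SUBMI
3: ✓ CMP  NZCV=0010
4: · MOVLT
5: ✓ MOVPL  r2←0x7d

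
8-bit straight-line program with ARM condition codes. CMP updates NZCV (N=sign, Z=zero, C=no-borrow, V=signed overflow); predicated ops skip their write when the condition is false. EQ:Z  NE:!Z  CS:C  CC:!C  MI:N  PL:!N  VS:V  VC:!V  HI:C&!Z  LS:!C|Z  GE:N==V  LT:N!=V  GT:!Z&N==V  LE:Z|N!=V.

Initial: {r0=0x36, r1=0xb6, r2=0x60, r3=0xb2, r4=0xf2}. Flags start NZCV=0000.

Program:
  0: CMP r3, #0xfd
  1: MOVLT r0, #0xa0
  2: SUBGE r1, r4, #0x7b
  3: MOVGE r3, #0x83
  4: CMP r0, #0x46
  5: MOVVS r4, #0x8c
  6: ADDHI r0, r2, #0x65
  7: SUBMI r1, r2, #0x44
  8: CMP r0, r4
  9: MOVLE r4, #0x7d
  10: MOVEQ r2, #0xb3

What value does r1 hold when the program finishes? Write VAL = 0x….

[0] flags=1000 → (cmp)
[1] flags=1000 LT?T → r0=0xa0
[2] flags=1000 GE?F → skip
[3] flags=1000 GE?F → skip
[4] flags=0011 → (cmp)
[5] flags=0011 VS?T → r4=0x8c
[6] flags=0011 HI?T → r0=0xc5
[7] flags=0011 MI?F → skip
[8] flags=0010 → (cmp)
[9] flags=0010 LE?F → skip
[10] flags=0010 EQ?F → skip

VAL = 0xb6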